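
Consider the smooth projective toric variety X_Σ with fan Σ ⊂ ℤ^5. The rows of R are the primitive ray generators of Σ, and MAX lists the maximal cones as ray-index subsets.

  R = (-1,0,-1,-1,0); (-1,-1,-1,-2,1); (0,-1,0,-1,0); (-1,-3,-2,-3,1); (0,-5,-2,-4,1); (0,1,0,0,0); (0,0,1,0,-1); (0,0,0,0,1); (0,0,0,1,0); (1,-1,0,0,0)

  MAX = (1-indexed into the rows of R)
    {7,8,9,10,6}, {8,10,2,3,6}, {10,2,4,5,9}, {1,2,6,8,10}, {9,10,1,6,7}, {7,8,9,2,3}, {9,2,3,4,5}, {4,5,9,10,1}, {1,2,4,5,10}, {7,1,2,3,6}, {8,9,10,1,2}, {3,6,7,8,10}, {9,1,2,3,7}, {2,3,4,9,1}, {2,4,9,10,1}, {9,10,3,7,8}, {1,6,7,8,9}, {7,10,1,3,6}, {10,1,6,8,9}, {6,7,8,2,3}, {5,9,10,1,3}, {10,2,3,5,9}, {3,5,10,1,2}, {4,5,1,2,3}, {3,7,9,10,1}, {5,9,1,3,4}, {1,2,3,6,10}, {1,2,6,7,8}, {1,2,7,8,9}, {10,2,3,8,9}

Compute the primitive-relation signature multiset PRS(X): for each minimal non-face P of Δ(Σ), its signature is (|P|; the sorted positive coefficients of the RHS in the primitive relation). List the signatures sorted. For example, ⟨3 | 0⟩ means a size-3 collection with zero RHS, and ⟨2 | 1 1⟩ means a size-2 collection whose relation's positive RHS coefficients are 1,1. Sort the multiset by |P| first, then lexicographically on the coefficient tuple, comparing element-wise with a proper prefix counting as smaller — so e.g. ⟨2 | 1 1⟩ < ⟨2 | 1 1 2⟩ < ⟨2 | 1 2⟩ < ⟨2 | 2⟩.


Δ(Σ) — 10 vertices, 14 min non-faces:

  {4,6}:  v_{4} + v_{6} = v_{1} + v_{2} + v_{10}  so sig = ⟨2 | 1 1 1⟩
  {5,6}:  v_{5} + v_{6} = v_{1} + v_{2} + v_{3} + 2·v_{10}  so sig = ⟨2 | 1 1 1 2⟩
  {5,7}:  v_{5} + v_{7} = v_{1} + 4·v_{3} + v_{9} + v_{10}  so sig = ⟨2 | 1 1 1 4⟩
  {4,8}:  v_{4} + v_{8} = 2·v_{2} + v_{9} + v_{10}  so sig = ⟨2 | 1 1 2⟩
  {5,8}:  v_{5} + v_{8} = 2·v_{2} + v_{3} + v_{9} + 2·v_{10}  so sig = ⟨2 | 1 1 2 2⟩
  {4,7}:  v_{4} + v_{7} = v_{1} + 3·v_{3} + v_{9}  so sig = ⟨2 | 1 1 3⟩
  {3,6,9}:  v_{3} + v_{6} + v_{9} = 0  so sig = ⟨3 | 0⟩
  {1,3,8}:  v_{1} + v_{3} + v_{8} = v_{2}  so sig = ⟨3 | 1⟩
  {3,4,10}:  v_{3} + v_{4} + v_{10} = v_{5}  so sig = ⟨3 | 1⟩
  {2,6,9}:  v_{2} + v_{6} + v_{9} = v_{1} + v_{8}  so sig = ⟨3 | 1 1⟩
  {2,7,10}:  v_{2} + v_{7} + v_{10} = 2·v_{3}  so sig = ⟨3 | 2⟩
  {1,7,8,10}:  v_{1} + v_{7} + v_{8} + v_{10} = v_{3}  so sig = ⟨4 | 1⟩
  {1,2,5,9}:  v_{1} + v_{2} + v_{5} + v_{9} = 2·v_{4}  so sig = ⟨4 | 2⟩
  {1,2,3,9,10}:  v_{1} + v_{2} + v_{3} + v_{9} + v_{10} = v_{4}  so sig = ⟨5 | 1⟩

Hence PRS(X_Σ) =
    ⟨2 | 1 1 1⟩
    ⟨2 | 1 1 1 2⟩
    ⟨2 | 1 1 1 4⟩
    ⟨2 | 1 1 2⟩
    ⟨2 | 1 1 2 2⟩
    ⟨2 | 1 1 3⟩
    ⟨3 | 0⟩
    ⟨3 | 1⟩
    ⟨3 | 1⟩
    ⟨3 | 1 1⟩
    ⟨3 | 2⟩
    ⟨4 | 1⟩
    ⟨4 | 2⟩
    ⟨5 | 1⟩


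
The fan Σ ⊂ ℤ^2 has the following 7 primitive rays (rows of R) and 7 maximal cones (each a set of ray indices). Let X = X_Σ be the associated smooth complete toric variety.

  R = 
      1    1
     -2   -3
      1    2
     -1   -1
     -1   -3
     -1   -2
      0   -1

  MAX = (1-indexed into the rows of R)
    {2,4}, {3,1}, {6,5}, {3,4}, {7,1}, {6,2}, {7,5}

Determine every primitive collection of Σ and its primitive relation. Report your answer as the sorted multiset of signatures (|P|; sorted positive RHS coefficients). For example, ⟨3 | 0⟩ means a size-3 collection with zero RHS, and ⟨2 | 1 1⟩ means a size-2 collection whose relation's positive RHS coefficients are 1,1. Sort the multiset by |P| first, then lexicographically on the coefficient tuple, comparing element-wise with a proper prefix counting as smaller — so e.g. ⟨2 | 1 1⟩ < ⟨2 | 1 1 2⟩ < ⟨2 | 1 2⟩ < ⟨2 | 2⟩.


14 collections generate NE(X_Σ); each relation:

  • {1,4}:  v_{1} + v_{4} = 0 ; sig = ⟨2 | 0⟩
  • {3,6}:  v_{3} + v_{6} = 0 ; sig = ⟨2 | 0⟩
  • {1,2}:  v_{1} + v_{2} = v_{6} ; sig = ⟨2 | 1⟩
  • {1,6}:  v_{1} + v_{6} = v_{7} ; sig = ⟨2 | 1⟩
  • {2,3}:  v_{2} + v_{3} = v_{4} ; sig = ⟨2 | 1⟩
  • {3,5}:  v_{3} + v_{5} = v_{7} ; sig = ⟨2 | 1⟩
  • {3,7}:  v_{3} + v_{7} = v_{1} ; sig = ⟨2 | 1⟩
  • {4,6}:  v_{4} + v_{6} = v_{2} ; sig = ⟨2 | 1⟩
  • {4,7}:  v_{4} + v_{7} = v_{6} ; sig = ⟨2 | 1⟩
  • {6,7}:  v_{6} + v_{7} = v_{5} ; sig = ⟨2 | 1⟩
  • {1,5}:  v_{1} + v_{5} = 2·v_{7} ; sig = ⟨2 | 2⟩
  • {2,7}:  v_{2} + v_{7} = 2·v_{6} ; sig = ⟨2 | 2⟩
  • {4,5}:  v_{4} + v_{5} = 2·v_{6} ; sig = ⟨2 | 2⟩
  • {2,5}:  v_{2} + v_{5} = 3·v_{6} ; sig = ⟨2 | 3⟩

Sorted signature multiset PRS(X):
    ⟨2 | 0⟩
    ⟨2 | 0⟩
    ⟨2 | 1⟩
    ⟨2 | 1⟩
    ⟨2 | 1⟩
    ⟨2 | 1⟩
    ⟨2 | 1⟩
    ⟨2 | 1⟩
    ⟨2 | 1⟩
    ⟨2 | 1⟩
    ⟨2 | 2⟩
    ⟨2 | 2⟩
    ⟨2 | 2⟩
    ⟨2 | 3⟩


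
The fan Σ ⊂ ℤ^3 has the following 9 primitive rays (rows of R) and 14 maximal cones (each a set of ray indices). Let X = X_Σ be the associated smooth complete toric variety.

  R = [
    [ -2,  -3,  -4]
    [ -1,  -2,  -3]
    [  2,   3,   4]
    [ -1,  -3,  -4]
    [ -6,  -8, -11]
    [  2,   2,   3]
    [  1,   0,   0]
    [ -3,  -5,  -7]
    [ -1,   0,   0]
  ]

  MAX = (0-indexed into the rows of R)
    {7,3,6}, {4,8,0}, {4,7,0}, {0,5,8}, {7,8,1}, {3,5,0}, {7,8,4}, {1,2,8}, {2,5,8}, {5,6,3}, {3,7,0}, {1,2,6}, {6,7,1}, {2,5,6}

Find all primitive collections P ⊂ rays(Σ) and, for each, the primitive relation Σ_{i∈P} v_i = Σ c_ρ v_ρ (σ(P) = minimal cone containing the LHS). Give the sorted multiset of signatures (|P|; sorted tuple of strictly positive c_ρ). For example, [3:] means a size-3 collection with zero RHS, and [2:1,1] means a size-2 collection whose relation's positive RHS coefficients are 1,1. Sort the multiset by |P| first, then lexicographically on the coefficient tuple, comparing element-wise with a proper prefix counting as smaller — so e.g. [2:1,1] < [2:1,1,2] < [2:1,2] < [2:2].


Σ has 16 primitive collections:

  P = {0,2}:  v_{0} + v_{2} = 0  ⟹  sig = [2:]
  P = {6,8}:  v_{6} + v_{8} = 0  ⟹  sig = [2:]
  P = {0,1}:  v_{0} + v_{1} = v_{7}  ⟹  sig = [2:1]
  P = {0,6}:  v_{0} + v_{6} = v_{3}  ⟹  sig = [2:1]
  P = {1,5}:  v_{1} + v_{5} = v_{6}  ⟹  sig = [2:1]
  P = {2,3}:  v_{2} + v_{3} = v_{6}  ⟹  sig = [2:1]
  P = {2,7}:  v_{2} + v_{7} = v_{1}  ⟹  sig = [2:1]
  P = {3,8}:  v_{3} + v_{8} = v_{0}  ⟹  sig = [2:1]
  P = {5,7}:  v_{5} + v_{7} = v_{3}  ⟹  sig = [2:1]
  P = {1,3}:  v_{1} + v_{3} = v_{6} + v_{7}  ⟹  sig = [2:1,1]
  P = {2,4}:  v_{2} + v_{4} = v_{7} + v_{8}  ⟹  sig = [2:1,1]
  P = {4,6}:  v_{4} + v_{6} = v_{0} + v_{7}  ⟹  sig = [2:1,1]
  P = {1,4}:  v_{1} + v_{4} = 2·v_{7} + v_{8}  ⟹  sig = [2:1,2]
  P = {3,4}:  v_{3} + v_{4} = 2·v_{0} + v_{7}  ⟹  sig = [2:1,2]
  P = {4,5}:  v_{4} + v_{5} = 2·v_{0}  ⟹  sig = [2:2]
  P = {0,7,8}:  v_{0} + v_{7} + v_{8} = v_{4}  ⟹  sig = [3:1]

Signatures (|P|; sorted positive RHS coefficients), sorted:
    [2:]
    [2:]
    [2:1]
    [2:1]
    [2:1]
    [2:1]
    [2:1]
    [2:1]
    [2:1]
    [2:1,1]
    [2:1,1]
    [2:1,1]
    [2:1,2]
    [2:1,2]
    [2:2]
    [3:1]


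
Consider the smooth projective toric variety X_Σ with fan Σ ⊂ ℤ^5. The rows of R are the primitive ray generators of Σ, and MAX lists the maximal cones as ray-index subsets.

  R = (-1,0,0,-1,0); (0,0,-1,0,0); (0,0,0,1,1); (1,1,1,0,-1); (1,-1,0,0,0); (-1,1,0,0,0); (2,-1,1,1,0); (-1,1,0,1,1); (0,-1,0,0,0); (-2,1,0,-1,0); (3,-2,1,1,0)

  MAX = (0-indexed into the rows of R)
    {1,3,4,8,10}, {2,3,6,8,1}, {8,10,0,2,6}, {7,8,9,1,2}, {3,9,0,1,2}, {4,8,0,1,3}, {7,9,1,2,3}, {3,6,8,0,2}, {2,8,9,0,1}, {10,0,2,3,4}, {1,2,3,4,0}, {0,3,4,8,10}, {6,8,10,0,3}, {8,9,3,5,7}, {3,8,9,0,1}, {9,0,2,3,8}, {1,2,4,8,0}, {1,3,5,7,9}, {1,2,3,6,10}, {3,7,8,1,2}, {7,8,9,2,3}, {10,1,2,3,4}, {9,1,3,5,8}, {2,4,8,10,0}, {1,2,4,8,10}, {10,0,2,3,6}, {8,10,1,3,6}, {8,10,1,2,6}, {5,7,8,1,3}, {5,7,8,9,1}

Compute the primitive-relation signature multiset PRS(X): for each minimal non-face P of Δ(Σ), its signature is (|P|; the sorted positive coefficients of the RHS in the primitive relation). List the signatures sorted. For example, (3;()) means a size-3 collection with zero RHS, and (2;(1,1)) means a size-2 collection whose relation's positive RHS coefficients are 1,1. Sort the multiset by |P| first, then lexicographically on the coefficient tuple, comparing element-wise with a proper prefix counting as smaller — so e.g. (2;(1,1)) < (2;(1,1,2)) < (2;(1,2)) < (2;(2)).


Δ(Σ) — 11 vertices, 20 min non-faces:

  P={4,5}:  v_{4} + v_{5} = 0  ⟹  sig = (2;())
  P={0,5}:  v_{0} + v_{5} = v_{9}  ⟹  sig = (2;(1))
  P={2,5}:  v_{2} + v_{5} = v_{7}  ⟹  sig = (2;(1))
  P={4,6}:  v_{4} + v_{6} = v_{10}  ⟹  sig = (2;(1))
  P={4,7}:  v_{4} + v_{7} = v_{2}  ⟹  sig = (2;(1))
  P={4,9}:  v_{4} + v_{9} = v_{0}  ⟹  sig = (2;(1))
  P={5,10}:  v_{5} + v_{10} = v_{6}  ⟹  sig = (2;(1))
  P={0,7}:  v_{0} + v_{7} = v_{2} + v_{9}  ⟹  sig = (2;(1,1))
  P={7,10}:  v_{7} + v_{10} = v_{2} + v_{6}  ⟹  sig = (2;(1,1))
  P={9,10}:  v_{9} + v_{10} = v_{0} + v_{6}  ⟹  sig = (2;(1,1))
  P={5,6}:  v_{5} + v_{6} = v_{2} + v_{3} + v_{8}  ⟹  sig = (2;(1,1,1))
  P={6,9}:  v_{6} + v_{9} = v_{0} + v_{2} + v_{3} + v_{8}  ⟹  sig = (2;(1,1,1,1))
  P={6,7}:  v_{6} + v_{7} = 2·v_{2} + v_{3} + v_{8}  ⟹  sig = (2;(1,1,2))
  P={0,1,6}:  v_{0} + v_{1} + v_{6} = v_{4}  ⟹  sig = (3;(1))
  P={0,1,10}:  v_{0} + v_{1} + v_{10} = 2·v_{4}  ⟹  sig = (3;(2))
  P={2,3,4,8}:  v_{2} + v_{3} + v_{4} + v_{8} = v_{6}  ⟹  sig = (4;(1))
  P={2,3,8,10}:  v_{2} + v_{3} + v_{8} + v_{10} = 2·v_{6}  ⟹  sig = (4;(2))
  P={0,1,2,3,8}:  v_{0} + v_{1} + v_{2} + v_{3} + v_{8} = 0  ⟹  sig = (5;())
  P={1,2,3,8,9}:  v_{1} + v_{2} + v_{3} + v_{8} + v_{9} = v_{5}  ⟹  sig = (5;(1))
  P={1,3,7,8,9}:  v_{1} + v_{3} + v_{7} + v_{8} + v_{9} = 2·v_{5}  ⟹  sig = (5;(2))

Signatures (|P|; sorted positive RHS coefficients), sorted:
    |P|=2: 13 collections, coeffs (), (1), (1), (1), (1), (1), (1), (1,1), (1,1), (1,1), (1,1,1), (1,1,1,1), (1,1,2)
    |P|=3: 2 collections, coeffs (1), (2)
    |P|=4: 2 collections, coeffs (1), (2)
    |P|=5: 3 collections, coeffs (), (1), (2)


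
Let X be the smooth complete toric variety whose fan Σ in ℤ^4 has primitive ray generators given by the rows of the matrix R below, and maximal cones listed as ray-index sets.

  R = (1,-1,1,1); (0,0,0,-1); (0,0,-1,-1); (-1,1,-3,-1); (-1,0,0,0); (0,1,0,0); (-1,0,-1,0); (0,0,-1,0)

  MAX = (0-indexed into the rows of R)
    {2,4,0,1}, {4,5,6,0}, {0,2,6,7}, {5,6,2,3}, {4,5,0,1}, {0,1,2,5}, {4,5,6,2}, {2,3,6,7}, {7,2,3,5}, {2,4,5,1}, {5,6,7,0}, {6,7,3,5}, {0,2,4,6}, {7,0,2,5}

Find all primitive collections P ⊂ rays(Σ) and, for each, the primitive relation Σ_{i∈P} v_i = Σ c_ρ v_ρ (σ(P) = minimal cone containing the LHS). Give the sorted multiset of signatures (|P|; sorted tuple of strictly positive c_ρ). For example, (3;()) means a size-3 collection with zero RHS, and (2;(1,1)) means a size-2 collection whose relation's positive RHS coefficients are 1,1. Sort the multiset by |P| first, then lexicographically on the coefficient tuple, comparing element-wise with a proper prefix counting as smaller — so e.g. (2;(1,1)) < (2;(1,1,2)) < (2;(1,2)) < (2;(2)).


9 minimal non-faces of Δ(Σ) (on 8 rays):

  {1,7}:  v_{1} + v_{7} = v_{2}  ⇒ sig = (2;(1))
  {4,7}:  v_{4} + v_{7} = v_{6}  ⇒ sig = (2;(1))
  {1,6}:  v_{1} + v_{6} = v_{2} + v_{4}  ⇒ sig = (2;(1,1))
  {1,3}:  v_{1} + v_{3} = 2·v_{2} + v_{5} + v_{6}  ⇒ sig = (2;(1,1,2))
  {3,4}:  v_{3} + v_{4} = v_{2} + v_{5} + 2·v_{6}  ⇒ sig = (2;(1,1,2))
  {0,3}:  v_{0} + v_{3} = 2·v_{7}  ⇒ sig = (2;(2))
  {0,2,4,5}:  v_{0} + v_{2} + v_{4} + v_{5} = 0  ⇒ sig = (4;())
  {0,2,5,6}:  v_{0} + v_{2} + v_{5} + v_{6} = v_{7}  ⇒ sig = (4;(1))
  {2,5,6,7}:  v_{2} + v_{5} + v_{6} + v_{7} = v_{3}  ⇒ sig = (4;(1))

Hence PRS(X_Σ) =
[(2;(1)), (2;(1)), (2;(1,1)), (2;(1,1,2)), (2;(1,1,2)), (2;(2)), (4;()), (4;(1)), (4;(1))]


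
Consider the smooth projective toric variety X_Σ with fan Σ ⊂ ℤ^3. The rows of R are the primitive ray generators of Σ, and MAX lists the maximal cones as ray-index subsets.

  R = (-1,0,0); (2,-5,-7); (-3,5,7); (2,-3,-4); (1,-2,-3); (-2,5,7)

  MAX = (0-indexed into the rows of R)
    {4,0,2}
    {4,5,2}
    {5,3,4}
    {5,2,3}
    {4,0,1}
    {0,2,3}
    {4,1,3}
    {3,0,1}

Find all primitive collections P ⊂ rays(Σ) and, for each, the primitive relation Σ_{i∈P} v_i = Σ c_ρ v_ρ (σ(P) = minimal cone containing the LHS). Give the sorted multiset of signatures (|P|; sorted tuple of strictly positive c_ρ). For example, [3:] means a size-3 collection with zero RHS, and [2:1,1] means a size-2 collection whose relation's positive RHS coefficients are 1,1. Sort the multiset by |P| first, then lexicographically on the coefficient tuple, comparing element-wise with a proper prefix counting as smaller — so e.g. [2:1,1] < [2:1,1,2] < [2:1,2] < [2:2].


The 5 primitive collections of Σ (r=6, n=3):

  P={1,5}:  v_{1} + v_{5} = 0 — sig = [2:]
  P={0,5}:  v_{0} + v_{5} = v_{2} — sig = [2:1]
  P={1,2}:  v_{1} + v_{2} = v_{0} — sig = [2:1]
  P={2,3,4}:  v_{2} + v_{3} + v_{4} = 0 — sig = [3:]
  P={0,3,4}:  v_{0} + v_{3} + v_{4} = v_{1} — sig = [3:1]

Hence PRS(X_Σ) =
    [2:]
    [2:1]
    [2:1]
    [3:]
    [3:1]


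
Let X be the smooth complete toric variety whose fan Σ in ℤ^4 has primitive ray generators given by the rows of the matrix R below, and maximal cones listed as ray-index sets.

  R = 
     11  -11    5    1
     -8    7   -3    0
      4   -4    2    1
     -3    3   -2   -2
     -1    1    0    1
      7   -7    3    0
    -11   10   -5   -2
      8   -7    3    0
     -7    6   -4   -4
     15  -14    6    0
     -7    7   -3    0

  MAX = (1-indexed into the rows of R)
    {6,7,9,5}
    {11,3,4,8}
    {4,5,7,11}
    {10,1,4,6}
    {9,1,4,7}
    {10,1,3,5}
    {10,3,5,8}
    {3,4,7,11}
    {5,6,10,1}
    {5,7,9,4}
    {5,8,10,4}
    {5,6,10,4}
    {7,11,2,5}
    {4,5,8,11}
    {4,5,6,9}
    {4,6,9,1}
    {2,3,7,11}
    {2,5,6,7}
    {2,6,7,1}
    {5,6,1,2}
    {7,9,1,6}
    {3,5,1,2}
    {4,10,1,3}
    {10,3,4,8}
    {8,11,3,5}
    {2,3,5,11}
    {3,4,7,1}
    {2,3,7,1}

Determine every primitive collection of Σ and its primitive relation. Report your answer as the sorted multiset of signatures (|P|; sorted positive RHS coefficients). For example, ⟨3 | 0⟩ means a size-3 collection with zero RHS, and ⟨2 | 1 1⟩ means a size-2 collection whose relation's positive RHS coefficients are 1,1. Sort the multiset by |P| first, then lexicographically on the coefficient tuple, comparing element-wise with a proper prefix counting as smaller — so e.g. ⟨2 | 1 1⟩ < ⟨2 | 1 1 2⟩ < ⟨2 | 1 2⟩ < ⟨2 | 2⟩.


Δ(Σ) — 11 vertices, 22 min non-faces:

  P={2,8}:  v_{2} + v_{8} = 0 — sig = ⟨2 | 0⟩
  P={6,11}:  v_{6} + v_{11} = 0 — sig = ⟨2 | 0⟩
  P={1,11}:  v_{1} + v_{11} = v_{3} — sig = ⟨2 | 1⟩
  P={2,4}:  v_{2} + v_{4} = v_{7} — sig = ⟨2 | 1⟩
  P={2,10}:  v_{2} + v_{10} = v_{6} — sig = ⟨2 | 1⟩
  P={3,6}:  v_{3} + v_{6} = v_{1} — sig = ⟨2 | 1⟩
  P={6,8}:  v_{6} + v_{8} = v_{10} — sig = ⟨2 | 1⟩
  P={7,8}:  v_{7} + v_{8} = v_{4} — sig = ⟨2 | 1⟩
  P={10,11}:  v_{10} + v_{11} = v_{8} — sig = ⟨2 | 1⟩
  P={1,8}:  v_{1} + v_{8} = v_{3} + v_{10} — sig = ⟨2 | 1 1⟩
  P={7,10}:  v_{7} + v_{10} = v_{4} + v_{6} — sig = ⟨2 | 1 1⟩
  P={9,11}:  v_{9} + v_{11} = v_{4} + v_{7} — sig = ⟨2 | 1 1⟩
  P={3,9}:  v_{3} + v_{9} = v_{1} + v_{4} + v_{7} — sig = ⟨2 | 1 1 1⟩
  P={2,9}:  v_{2} + v_{9} = v_{6} + 2·v_{7} — sig = ⟨2 | 1 2⟩
  P={8,9}:  v_{8} + v_{9} = 2·v_{4} + v_{6} — sig = ⟨2 | 1 2⟩
  P={9,10}:  v_{9} + v_{10} = 2·v_{4} + 2·v_{6} — sig = ⟨2 | 2 2⟩
  P={3,4,5}:  v_{3} + v_{4} + v_{5} = 0 — sig = ⟨3 | 0⟩
  P={1,4,5}:  v_{1} + v_{4} + v_{5} = v_{6} — sig = ⟨3 | 1⟩
  P={3,5,7}:  v_{3} + v_{5} + v_{7} = v_{2} — sig = ⟨3 | 1⟩
  P={4,6,7}:  v_{4} + v_{6} + v_{7} = v_{9} — sig = ⟨3 | 1⟩
  P={1,5,7}:  v_{1} + v_{5} + v_{7} = v_{2} + v_{6} — sig = ⟨3 | 1 1⟩
  P={1,5,9}:  v_{1} + v_{5} + v_{9} = 2·v_{6} + v_{7} — sig = ⟨3 | 1 2⟩

Sorted signature multiset PRS(X):
    ⟨2 | 0⟩
    ⟨2 | 0⟩
    ⟨2 | 1⟩
    ⟨2 | 1⟩
    ⟨2 | 1⟩
    ⟨2 | 1⟩
    ⟨2 | 1⟩
    ⟨2 | 1⟩
    ⟨2 | 1⟩
    ⟨2 | 1 1⟩
    ⟨2 | 1 1⟩
    ⟨2 | 1 1⟩
    ⟨2 | 1 1 1⟩
    ⟨2 | 1 2⟩
    ⟨2 | 1 2⟩
    ⟨2 | 2 2⟩
    ⟨3 | 0⟩
    ⟨3 | 1⟩
    ⟨3 | 1⟩
    ⟨3 | 1⟩
    ⟨3 | 1 1⟩
    ⟨3 | 1 2⟩


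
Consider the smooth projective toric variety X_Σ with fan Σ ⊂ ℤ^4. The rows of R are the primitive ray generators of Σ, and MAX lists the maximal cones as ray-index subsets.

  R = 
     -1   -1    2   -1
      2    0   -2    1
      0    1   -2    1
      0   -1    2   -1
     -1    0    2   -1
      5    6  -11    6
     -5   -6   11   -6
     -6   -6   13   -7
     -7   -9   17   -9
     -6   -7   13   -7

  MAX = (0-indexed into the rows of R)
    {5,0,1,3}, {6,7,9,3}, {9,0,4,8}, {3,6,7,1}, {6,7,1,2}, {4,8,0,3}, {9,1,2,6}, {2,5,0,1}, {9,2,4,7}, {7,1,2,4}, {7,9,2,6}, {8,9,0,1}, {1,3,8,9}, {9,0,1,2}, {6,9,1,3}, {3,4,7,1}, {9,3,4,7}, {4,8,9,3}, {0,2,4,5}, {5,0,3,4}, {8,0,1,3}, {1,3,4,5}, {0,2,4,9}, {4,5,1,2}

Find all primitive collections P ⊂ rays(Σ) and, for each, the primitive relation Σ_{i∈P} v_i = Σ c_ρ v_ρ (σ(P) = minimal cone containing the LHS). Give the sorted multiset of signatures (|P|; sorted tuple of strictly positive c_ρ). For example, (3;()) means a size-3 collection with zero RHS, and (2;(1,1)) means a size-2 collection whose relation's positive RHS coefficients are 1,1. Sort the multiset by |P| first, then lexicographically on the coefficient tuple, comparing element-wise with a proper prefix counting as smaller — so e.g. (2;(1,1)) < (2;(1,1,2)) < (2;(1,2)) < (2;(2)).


16 minimal non-faces of Δ(Σ) (on 10 rays):

  {2,3}:  v_{2} + v_{3} = 0  ⇒ sig = (2;())
  {5,6}:  v_{5} + v_{6} = 0  ⇒ sig = (2;())
  {0,6}:  v_{0} + v_{6} = v_{9}  ⇒ sig = (2;(1))
  {4,6}:  v_{4} + v_{6} = v_{7}  ⇒ sig = (2;(1))
  {5,7}:  v_{5} + v_{7} = v_{4}  ⇒ sig = (2;(1))
  {5,9}:  v_{5} + v_{9} = v_{0}  ⇒ sig = (2;(1))
  {0,7}:  v_{0} + v_{7} = v_{4} + v_{9}  ⇒ sig = (2;(1,1))
  {2,8}:  v_{2} + v_{8} = v_{0} + v_{9}  ⇒ sig = (2;(1,1))
  {7,8}:  v_{7} + v_{8} = v_{3} + v_{4} + 2·v_{9}  ⇒ sig = (2;(1,1,2))
  {5,8}:  v_{5} + v_{8} = 2·v_{0} + v_{3}  ⇒ sig = (2;(1,2))
  {6,8}:  v_{6} + v_{8} = v_{3} + 2·v_{9}  ⇒ sig = (2;(1,2))
  {0,1,4}:  v_{0} + v_{1} + v_{4} = v_{3}  ⇒ sig = (3;(1))
  {0,3,9}:  v_{0} + v_{3} + v_{9} = v_{8}  ⇒ sig = (3;(1))
  {1,4,9}:  v_{1} + v_{4} + v_{9} = v_{3} + v_{6}  ⇒ sig = (3;(1,1))
  {1,4,8}:  v_{1} + v_{4} + v_{8} = 2·v_{3} + v_{9}  ⇒ sig = (3;(1,2))
  {1,7,9}:  v_{1} + v_{7} + v_{9} = v_{3} + 2·v_{6}  ⇒ sig = (3;(1,2))

so the primitive-relation signature multiset is
[(2;()), (2;()), (2;(1)), (2;(1)), (2;(1)), (2;(1)), (2;(1,1)), (2;(1,1)), (2;(1,1,2)), (2;(1,2)), (2;(1,2)), (3;(1)), (3;(1)), (3;(1,1)), (3;(1,2)), (3;(1,2))]


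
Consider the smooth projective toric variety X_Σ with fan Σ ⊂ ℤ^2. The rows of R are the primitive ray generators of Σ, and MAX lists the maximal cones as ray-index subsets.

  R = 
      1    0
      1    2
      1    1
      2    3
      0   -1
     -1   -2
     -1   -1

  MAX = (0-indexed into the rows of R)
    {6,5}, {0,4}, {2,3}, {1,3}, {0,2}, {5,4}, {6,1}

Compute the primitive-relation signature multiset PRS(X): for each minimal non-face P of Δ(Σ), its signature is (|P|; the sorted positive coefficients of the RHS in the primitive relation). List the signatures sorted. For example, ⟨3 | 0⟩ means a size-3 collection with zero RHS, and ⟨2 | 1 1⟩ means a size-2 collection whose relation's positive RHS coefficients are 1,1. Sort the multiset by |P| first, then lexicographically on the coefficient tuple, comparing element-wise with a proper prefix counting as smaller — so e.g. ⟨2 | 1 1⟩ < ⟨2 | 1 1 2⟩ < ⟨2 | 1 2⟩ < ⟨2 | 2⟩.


14 minimal non-faces of Δ(Σ) (on 7 rays):

  P={1,5}:  v_{1} + v_{5} = 0  ⇒ sig = ⟨2 | 0⟩
  P={2,6}:  v_{2} + v_{6} = 0  ⇒ sig = ⟨2 | 0⟩
  P={0,6}:  v_{0} + v_{6} = v_{4}  ⇒ sig = ⟨2 | 1⟩
  P={1,2}:  v_{1} + v_{2} = v_{3}  ⇒ sig = ⟨2 | 1⟩
  P={1,4}:  v_{1} + v_{4} = v_{2}  ⇒ sig = ⟨2 | 1⟩
  P={2,4}:  v_{2} + v_{4} = v_{0}  ⇒ sig = ⟨2 | 1⟩
  P={2,5}:  v_{2} + v_{5} = v_{4}  ⇒ sig = ⟨2 | 1⟩
  P={3,5}:  v_{3} + v_{5} = v_{2}  ⇒ sig = ⟨2 | 1⟩
  P={3,6}:  v_{3} + v_{6} = v_{1}  ⇒ sig = ⟨2 | 1⟩
  P={4,6}:  v_{4} + v_{6} = v_{5}  ⇒ sig = ⟨2 | 1⟩
  P={0,1}:  v_{0} + v_{1} = 2·v_{2}  ⇒ sig = ⟨2 | 2⟩
  P={0,5}:  v_{0} + v_{5} = 2·v_{4}  ⇒ sig = ⟨2 | 2⟩
  P={3,4}:  v_{3} + v_{4} = 2·v_{2}  ⇒ sig = ⟨2 | 2⟩
  P={0,3}:  v_{0} + v_{3} = 3·v_{2}  ⇒ sig = ⟨2 | 3⟩

Sorted signature multiset PRS(X):
[⟨2 | 0⟩, ⟨2 | 0⟩, ⟨2 | 1⟩, ⟨2 | 1⟩, ⟨2 | 1⟩, ⟨2 | 1⟩, ⟨2 | 1⟩, ⟨2 | 1⟩, ⟨2 | 1⟩, ⟨2 | 1⟩, ⟨2 | 2⟩, ⟨2 | 2⟩, ⟨2 | 2⟩, ⟨2 | 3⟩]


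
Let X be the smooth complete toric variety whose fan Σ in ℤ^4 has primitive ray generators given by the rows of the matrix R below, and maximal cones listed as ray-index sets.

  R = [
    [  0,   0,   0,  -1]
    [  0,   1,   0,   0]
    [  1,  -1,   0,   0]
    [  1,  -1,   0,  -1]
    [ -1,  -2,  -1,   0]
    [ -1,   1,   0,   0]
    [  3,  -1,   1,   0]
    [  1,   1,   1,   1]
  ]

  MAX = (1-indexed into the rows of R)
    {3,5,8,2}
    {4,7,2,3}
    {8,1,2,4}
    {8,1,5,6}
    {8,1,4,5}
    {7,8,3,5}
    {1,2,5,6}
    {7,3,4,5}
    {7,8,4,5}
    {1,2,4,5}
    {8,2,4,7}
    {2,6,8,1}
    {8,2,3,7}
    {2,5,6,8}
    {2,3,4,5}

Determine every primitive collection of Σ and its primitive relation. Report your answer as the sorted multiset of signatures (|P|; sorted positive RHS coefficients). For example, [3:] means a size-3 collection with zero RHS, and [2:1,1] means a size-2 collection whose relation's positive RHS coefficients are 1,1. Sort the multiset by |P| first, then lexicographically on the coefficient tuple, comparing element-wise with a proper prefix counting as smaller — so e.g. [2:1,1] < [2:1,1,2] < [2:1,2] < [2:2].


Δ(Σ) — 8 vertices, 9 min non-faces:

  • {3,6}:  v_{3} + v_{6} = 0  ⟹  sig = [2:]
  • {1,3}:  v_{1} + v_{3} = v_{4}  ⟹  sig = [2:1]
  • {4,6}:  v_{4} + v_{6} = v_{1}  ⟹  sig = [2:1]
  • {6,7}:  v_{6} + v_{7} = v_{4} + v_{8}  ⟹  sig = [2:1,1]
  • {1,7}:  v_{1} + v_{7} = 2·v_{4} + v_{8}  ⟹  sig = [2:1,2]
  • {3,4,8}:  v_{3} + v_{4} + v_{8} = v_{7}  ⟹  sig = [3:1]
  • {2,5,7}:  v_{2} + v_{5} + v_{7} = 2·v_{3}  ⟹  sig = [3:2]
  • {1,2,5,8}:  v_{1} + v_{2} + v_{5} + v_{8} = 0  ⟹  sig = [4:]
  • {2,4,5,8}:  v_{2} + v_{4} + v_{5} + v_{8} = v_{3}  ⟹  sig = [4:1]

so the primitive-relation signature multiset is
[[2:], [2:1], [2:1], [2:1,1], [2:1,2], [3:1], [3:2], [4:], [4:1]]


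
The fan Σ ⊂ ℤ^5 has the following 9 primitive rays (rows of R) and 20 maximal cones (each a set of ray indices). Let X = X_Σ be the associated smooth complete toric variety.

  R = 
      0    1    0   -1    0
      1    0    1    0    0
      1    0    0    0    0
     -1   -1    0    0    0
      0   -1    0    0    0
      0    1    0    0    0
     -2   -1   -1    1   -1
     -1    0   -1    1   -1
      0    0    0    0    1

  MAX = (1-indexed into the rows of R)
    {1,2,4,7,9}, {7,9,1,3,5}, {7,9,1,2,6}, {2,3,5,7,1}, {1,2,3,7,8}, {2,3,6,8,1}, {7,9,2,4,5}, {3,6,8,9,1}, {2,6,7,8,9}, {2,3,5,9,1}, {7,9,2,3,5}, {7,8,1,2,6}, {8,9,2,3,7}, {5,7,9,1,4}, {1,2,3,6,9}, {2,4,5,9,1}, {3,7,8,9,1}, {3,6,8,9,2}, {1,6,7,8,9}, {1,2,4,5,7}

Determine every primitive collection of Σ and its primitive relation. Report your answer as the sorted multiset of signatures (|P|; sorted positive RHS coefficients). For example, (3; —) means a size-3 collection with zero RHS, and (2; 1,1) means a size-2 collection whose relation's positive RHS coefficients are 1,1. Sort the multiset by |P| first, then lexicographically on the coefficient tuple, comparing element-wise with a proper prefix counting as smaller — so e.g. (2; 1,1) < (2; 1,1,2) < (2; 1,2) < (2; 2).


|primitive collections| = 9. Relations:

  P={5,6}:  v_{5} + v_{6} = 0  ⇒ sig = (2; —)
  P={3,4}:  v_{3} + v_{4} = v_{5}  ⇒ sig = (2; 1)
  P={4,8}:  v_{4} + v_{8} = v_{7}  ⇒ sig = (2; 1)
  P={5,8}:  v_{5} + v_{8} = v_{3} + v_{7}  ⇒ sig = (2; 1,1)
  P={4,6}:  v_{4} + v_{6} = v_{1} + v_{2} + v_{7} + v_{9}  ⇒ sig = (2; 1,1,1,1)
  P={3,6,7}:  v_{3} + v_{6} + v_{7} = v_{8}  ⇒ sig = (3; 1)
  P={1,2,8,9}:  v_{1} + v_{2} + v_{8} + v_{9} = v_{6}  ⇒ sig = (4; 1)
  P={1,2,3,7,9}:  v_{1} + v_{2} + v_{3} + v_{7} + v_{9} = 0  ⇒ sig = (5; —)
  P={1,2,5,7,9}:  v_{1} + v_{2} + v_{5} + v_{7} + v_{9} = v_{4}  ⇒ sig = (5; 1)

Sorted signature multiset PRS(X):
    |P|=2: 5 collections, coeffs (), (1), (1), (1,1), (1,1,1,1)
    |P|=3: 1 collection, coeffs (1)
    |P|=4: 1 collection, coeffs (1)
    |P|=5: 2 collections, coeffs (), (1)


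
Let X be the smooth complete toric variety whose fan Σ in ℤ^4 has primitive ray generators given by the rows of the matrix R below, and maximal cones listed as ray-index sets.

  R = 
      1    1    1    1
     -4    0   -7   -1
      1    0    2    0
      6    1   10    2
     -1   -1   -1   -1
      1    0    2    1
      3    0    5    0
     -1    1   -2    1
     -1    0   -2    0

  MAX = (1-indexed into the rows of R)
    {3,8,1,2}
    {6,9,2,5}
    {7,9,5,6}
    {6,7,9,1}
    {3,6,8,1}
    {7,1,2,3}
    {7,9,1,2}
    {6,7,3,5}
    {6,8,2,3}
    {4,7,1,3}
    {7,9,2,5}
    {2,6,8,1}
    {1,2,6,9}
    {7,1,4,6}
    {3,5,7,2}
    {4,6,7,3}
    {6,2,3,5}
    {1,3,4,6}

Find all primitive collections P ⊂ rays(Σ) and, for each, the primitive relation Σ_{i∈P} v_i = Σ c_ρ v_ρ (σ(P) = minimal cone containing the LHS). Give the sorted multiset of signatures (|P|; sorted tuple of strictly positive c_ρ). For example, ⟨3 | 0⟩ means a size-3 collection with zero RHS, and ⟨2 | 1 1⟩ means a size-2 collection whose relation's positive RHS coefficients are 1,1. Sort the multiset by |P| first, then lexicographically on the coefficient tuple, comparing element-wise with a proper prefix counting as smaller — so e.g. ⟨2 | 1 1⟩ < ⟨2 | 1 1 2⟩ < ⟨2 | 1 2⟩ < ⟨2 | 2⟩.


The 12 primitive collections of Σ (r=9, n=4):

  • {1,5}:  v_{1} + v_{5} = 0  ⟹  sig = ⟨2 | 0⟩
  • {3,9}:  v_{3} + v_{9} = 0  ⟹  sig = ⟨2 | 0⟩
  • {2,4}:  v_{2} + v_{4} = v_{1} + v_{3}  ⟹  sig = ⟨2 | 1 1⟩
  • {7,8}:  v_{7} + v_{8} = v_{1} + v_{3}  ⟹  sig = ⟨2 | 1 1⟩
  • {4,5}:  v_{4} + v_{5} = v_{3} + v_{6} + v_{7}  ⟹  sig = ⟨2 | 1 1 1⟩
  • {4,9}:  v_{4} + v_{9} = v_{1} + v_{6} + v_{7}  ⟹  sig = ⟨2 | 1 1 1⟩
  • {5,8}:  v_{5} + v_{8} = v_{2} + v_{3} + v_{6}  ⟹  sig = ⟨2 | 1 1 1⟩
  • {8,9}:  v_{8} + v_{9} = v_{1} + v_{2} + v_{6}  ⟹  sig = ⟨2 | 1 1 1⟩
  • {4,8}:  v_{4} + v_{8} = 2·v_{1} + 2·v_{3} + v_{6}  ⟹  sig = ⟨2 | 1 2 2⟩
  • {2,6,7}:  v_{2} + v_{6} + v_{7} = 0  ⟹  sig = ⟨3 | 0⟩
  • {1,2,3,6}:  v_{1} + v_{2} + v_{3} + v_{6} = v_{8}  ⟹  sig = ⟨4 | 1⟩
  • {1,3,6,7}:  v_{1} + v_{3} + v_{6} + v_{7} = v_{4}  ⟹  sig = ⟨4 | 1⟩

Sorted signature multiset PRS(X):
    ⟨2 | 0⟩
    ⟨2 | 0⟩
    ⟨2 | 1 1⟩
    ⟨2 | 1 1⟩
    ⟨2 | 1 1 1⟩
    ⟨2 | 1 1 1⟩
    ⟨2 | 1 1 1⟩
    ⟨2 | 1 1 1⟩
    ⟨2 | 1 2 2⟩
    ⟨3 | 0⟩
    ⟨4 | 1⟩
    ⟨4 | 1⟩


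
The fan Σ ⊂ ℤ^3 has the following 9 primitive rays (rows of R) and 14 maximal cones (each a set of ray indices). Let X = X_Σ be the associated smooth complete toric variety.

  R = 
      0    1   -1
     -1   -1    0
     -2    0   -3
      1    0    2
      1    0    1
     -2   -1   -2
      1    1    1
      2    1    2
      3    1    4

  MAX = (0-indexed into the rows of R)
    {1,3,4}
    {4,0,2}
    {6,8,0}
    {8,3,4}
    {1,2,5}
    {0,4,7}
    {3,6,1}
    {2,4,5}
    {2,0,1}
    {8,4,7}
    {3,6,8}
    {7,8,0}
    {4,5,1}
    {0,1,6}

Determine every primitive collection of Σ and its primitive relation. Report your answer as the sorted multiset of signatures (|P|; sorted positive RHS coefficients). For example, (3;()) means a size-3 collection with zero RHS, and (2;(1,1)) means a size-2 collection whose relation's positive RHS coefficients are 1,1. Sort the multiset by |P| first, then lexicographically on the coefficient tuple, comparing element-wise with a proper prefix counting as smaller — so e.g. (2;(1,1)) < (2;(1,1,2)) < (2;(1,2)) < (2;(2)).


18 collections generate NE(X_Σ); each relation:

  P = {5,7}:  v_{5} + v_{7} = 0  so sig = (2;())
  P = {0,3}:  v_{0} + v_{3} = v_{6}  so sig = (2;(1))
  P = {0,5}:  v_{0} + v_{5} = v_{2}  so sig = (2;(1))
  P = {1,7}:  v_{1} + v_{7} = v_{3}  so sig = (2;(1))
  P = {2,7}:  v_{2} + v_{7} = v_{0}  so sig = (2;(1))
  P = {2,8}:  v_{2} + v_{8} = v_{6}  so sig = (2;(1))
  P = {3,5}:  v_{3} + v_{5} = v_{1}  so sig = (2;(1))
  P = {3,7}:  v_{3} + v_{7} = v_{8}  so sig = (2;(1))
  P = {4,6}:  v_{4} + v_{6} = v_{7}  so sig = (2;(1))
  P = {5,8}:  v_{5} + v_{8} = v_{3}  so sig = (2;(1))
  P = {2,3}:  v_{2} + v_{3} = v_{0} + v_{1}  so sig = (2;(1,1))
  P = {5,6}:  v_{5} + v_{6} = v_{0} + v_{1}  so sig = (2;(1,1))
  P = {6,7}:  v_{6} + v_{7} = v_{0} + v_{8}  so sig = (2;(1,1))
  P = {2,6}:  v_{2} + v_{6} = 2·v_{0} + v_{1}  so sig = (2;(1,2))
  P = {1,8}:  v_{1} + v_{8} = 2·v_{3}  so sig = (2;(2))
  P = {0,1,4}:  v_{0} + v_{1} + v_{4} = 0  so sig = (3;())
  P = {1,2,4}:  v_{1} + v_{2} + v_{4} = v_{5}  so sig = (3;(1))
  P = {0,4,8}:  v_{0} + v_{4} + v_{8} = 2·v_{7}  so sig = (3;(2))

Sorted signature multiset PRS(X):
[(2;()), (2;(1)), (2;(1)), (2;(1)), (2;(1)), (2;(1)), (2;(1)), (2;(1)), (2;(1)), (2;(1)), (2;(1,1)), (2;(1,1)), (2;(1,1)), (2;(1,2)), (2;(2)), (3;()), (3;(1)), (3;(2))]


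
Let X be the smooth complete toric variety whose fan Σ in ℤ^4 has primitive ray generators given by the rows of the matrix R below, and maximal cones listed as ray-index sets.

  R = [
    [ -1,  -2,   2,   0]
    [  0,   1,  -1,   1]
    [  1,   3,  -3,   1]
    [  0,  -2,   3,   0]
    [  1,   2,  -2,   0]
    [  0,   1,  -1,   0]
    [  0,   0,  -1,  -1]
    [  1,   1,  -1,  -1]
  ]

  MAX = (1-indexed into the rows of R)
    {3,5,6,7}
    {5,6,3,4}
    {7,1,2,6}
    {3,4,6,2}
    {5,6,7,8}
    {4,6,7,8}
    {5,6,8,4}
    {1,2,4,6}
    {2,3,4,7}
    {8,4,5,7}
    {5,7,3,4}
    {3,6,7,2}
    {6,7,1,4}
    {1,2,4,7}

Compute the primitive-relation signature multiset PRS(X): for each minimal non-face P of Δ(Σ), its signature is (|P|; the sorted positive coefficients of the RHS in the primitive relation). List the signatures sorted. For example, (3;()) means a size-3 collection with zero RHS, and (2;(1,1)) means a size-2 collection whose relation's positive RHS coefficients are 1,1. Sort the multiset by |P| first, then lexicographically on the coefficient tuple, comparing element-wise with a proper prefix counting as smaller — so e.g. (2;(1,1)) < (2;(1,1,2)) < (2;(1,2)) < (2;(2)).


9 collections generate NE(X_Σ); each relation:

  • {1,5}:  v_{1} + v_{5} = 0  ⟹  sig = (2;())
  • {1,3}:  v_{1} + v_{3} = v_{2}  ⟹  sig = (2;(1))
  • {2,5}:  v_{2} + v_{5} = v_{3}  ⟹  sig = (2;(1))
  • {2,8}:  v_{2} + v_{8} = v_{5}  ⟹  sig = (2;(1))
  • {1,8}:  v_{1} + v_{8} = v_{4} + v_{6} + v_{7}  ⟹  sig = (2;(1,1,1))
  • {3,8}:  v_{3} + v_{8} = 2·v_{5}  ⟹  sig = (2;(2))
  • {2,4,6,7}:  v_{2} + v_{4} + v_{6} + v_{7} = 0  ⟹  sig = (4;())
  • {3,4,6,7}:  v_{3} + v_{4} + v_{6} + v_{7} = v_{5}  ⟹  sig = (4;(1))
  • {4,5,6,7}:  v_{4} + v_{5} + v_{6} + v_{7} = v_{8}  ⟹  sig = (4;(1))

Sorted signature multiset PRS(X):
[(2;()), (2;(1)), (2;(1)), (2;(1)), (2;(1,1,1)), (2;(2)), (4;()), (4;(1)), (4;(1))]


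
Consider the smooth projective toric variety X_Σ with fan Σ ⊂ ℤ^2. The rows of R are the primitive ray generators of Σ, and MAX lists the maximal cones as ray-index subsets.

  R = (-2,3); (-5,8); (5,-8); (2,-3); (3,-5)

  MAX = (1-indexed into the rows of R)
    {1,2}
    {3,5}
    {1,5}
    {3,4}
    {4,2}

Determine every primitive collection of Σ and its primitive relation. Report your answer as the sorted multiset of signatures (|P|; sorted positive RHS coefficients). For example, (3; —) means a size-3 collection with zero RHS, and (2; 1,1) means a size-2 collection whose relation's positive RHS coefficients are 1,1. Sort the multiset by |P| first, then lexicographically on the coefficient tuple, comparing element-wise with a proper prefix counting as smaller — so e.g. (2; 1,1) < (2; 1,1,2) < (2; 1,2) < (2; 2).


Δ(Σ) — 5 vertices, 5 min non-faces:

  P = {1,4}:  v_{1} + v_{4} = 0 ; sig = (2; —)
  P = {2,3}:  v_{2} + v_{3} = 0 ; sig = (2; —)
  P = {1,3}:  v_{1} + v_{3} = v_{5} ; sig = (2; 1)
  P = {2,5}:  v_{2} + v_{5} = v_{1} ; sig = (2; 1)
  P = {4,5}:  v_{4} + v_{5} = v_{3} ; sig = (2; 1)

Hence PRS(X_Σ) =
    |P|=2: 5 collections, coeffs (), (), (1), (1), (1)


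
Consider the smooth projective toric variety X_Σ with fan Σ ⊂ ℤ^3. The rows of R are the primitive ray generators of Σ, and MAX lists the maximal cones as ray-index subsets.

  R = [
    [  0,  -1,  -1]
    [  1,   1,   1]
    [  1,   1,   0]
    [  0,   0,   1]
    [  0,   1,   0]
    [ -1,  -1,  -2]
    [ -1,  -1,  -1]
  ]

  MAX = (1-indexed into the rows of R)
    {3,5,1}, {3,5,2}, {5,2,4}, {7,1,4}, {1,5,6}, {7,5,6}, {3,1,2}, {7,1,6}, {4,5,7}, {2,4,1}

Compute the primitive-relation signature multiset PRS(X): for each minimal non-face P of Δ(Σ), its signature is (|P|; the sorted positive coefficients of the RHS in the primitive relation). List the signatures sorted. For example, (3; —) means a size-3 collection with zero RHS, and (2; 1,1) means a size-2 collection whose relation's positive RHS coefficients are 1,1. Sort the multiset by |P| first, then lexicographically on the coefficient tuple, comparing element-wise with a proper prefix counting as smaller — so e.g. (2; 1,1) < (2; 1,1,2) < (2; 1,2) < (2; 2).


9 collections generate NE(X_Σ); each relation:

  P = {2,7}:  v_{2} + v_{7} = 0  ⇒ sig = (2; —)
  P = {3,4}:  v_{3} + v_{4} = v_{2}  ⇒ sig = (2; 1)
  P = {4,6}:  v_{4} + v_{6} = v_{7}  ⇒ sig = (2; 1)
  P = {2,6}:  v_{2} + v_{6} = v_{1} + v_{5}  ⇒ sig = (2; 1,1)
  P = {3,7}:  v_{3} + v_{7} = v_{1} + v_{5}  ⇒ sig = (2; 1,1)
  P = {3,6}:  v_{3} + v_{6} = 2·v_{1} + 2·v_{5}  ⇒ sig = (2; 2,2)
  P = {1,4,5}:  v_{1} + v_{4} + v_{5} = 0  ⇒ sig = (3; —)
  P = {1,2,5}:  v_{1} + v_{2} + v_{5} = v_{3}  ⇒ sig = (3; 1)
  P = {1,5,7}:  v_{1} + v_{5} + v_{7} = v_{6}  ⇒ sig = (3; 1)

Sorted signature multiset PRS(X):
    (2; —)
    (2; 1)
    (2; 1)
    (2; 1,1)
    (2; 1,1)
    (2; 2,2)
    (3; —)
    (3; 1)
    (3; 1)


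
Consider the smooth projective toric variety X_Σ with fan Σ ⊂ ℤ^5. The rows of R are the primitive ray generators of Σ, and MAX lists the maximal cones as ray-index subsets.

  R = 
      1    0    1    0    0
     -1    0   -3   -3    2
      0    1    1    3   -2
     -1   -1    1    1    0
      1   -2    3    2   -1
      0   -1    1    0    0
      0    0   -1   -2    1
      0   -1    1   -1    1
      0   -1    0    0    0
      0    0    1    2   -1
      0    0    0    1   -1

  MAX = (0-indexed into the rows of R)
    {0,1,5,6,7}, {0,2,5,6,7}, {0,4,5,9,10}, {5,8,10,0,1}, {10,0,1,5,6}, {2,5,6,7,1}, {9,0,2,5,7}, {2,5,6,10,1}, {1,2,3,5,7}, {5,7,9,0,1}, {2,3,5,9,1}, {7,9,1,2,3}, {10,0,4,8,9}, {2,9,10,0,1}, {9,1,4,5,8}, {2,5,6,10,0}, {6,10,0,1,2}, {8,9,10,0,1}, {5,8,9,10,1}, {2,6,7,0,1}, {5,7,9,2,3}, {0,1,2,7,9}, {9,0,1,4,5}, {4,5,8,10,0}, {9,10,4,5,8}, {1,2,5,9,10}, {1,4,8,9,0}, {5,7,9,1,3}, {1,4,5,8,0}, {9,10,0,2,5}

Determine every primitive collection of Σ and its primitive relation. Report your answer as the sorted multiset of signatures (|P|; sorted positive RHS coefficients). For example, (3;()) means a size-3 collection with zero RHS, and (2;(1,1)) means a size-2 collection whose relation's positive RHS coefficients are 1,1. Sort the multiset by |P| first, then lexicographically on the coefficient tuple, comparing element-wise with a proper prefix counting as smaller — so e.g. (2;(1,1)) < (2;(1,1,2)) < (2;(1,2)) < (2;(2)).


Δ(Σ) — 11 vertices, 18 min non-faces:

  {6,9}:  v_{6} + v_{9} = 0  ⟹  sig = (2;())
  {7,10}:  v_{7} + v_{10} = v_{5}  ⟹  sig = (2;(1))
  {0,3}:  v_{0} + v_{3} = v_{7} + v_{9}  ⟹  sig = (2;(1,1))
  {2,8}:  v_{2} + v_{8} = v_{9} + v_{10}  ⟹  sig = (2;(1,1))
  {4,6}:  v_{4} + v_{6} = v_{0} + v_{5} + v_{8}  ⟹  sig = (2;(1,1,1))
  {3,6}:  v_{3} + v_{6} = v_{1} + v_{2} + v_{5} + v_{7}  ⟹  sig = (2;(1,1,1,1))
  {6,8}:  v_{6} + v_{8} = v_{0} + v_{1} + v_{5} + v_{10}  ⟹  sig = (2;(1,1,1,1))
  {2,4}:  v_{2} + v_{4} = v_{0} + v_{5} + 2·v_{9} + v_{10}  ⟹  sig = (2;(1,1,1,2))
  {3,10}:  v_{3} + v_{10} = v_{1} + v_{2} + 2·v_{5} + v_{9}  ⟹  sig = (2;(1,1,1,2))
  {7,8}:  v_{7} + v_{8} = v_{0} + v_{1} + 2·v_{5} + v_{9}  ⟹  sig = (2;(1,1,1,2))
  {3,4}:  v_{3} + v_{4} = v_{0} + v_{1} + 3·v_{5} + 3·v_{9}  ⟹  sig = (2;(1,1,3,3))
  {3,8}:  v_{3} + v_{8} = v_{1} + 2·v_{5} + 2·v_{9}  ⟹  sig = (2;(1,2,2))
  {4,7}:  v_{4} + v_{7} = 2·v_{0} + v_{1} + 3·v_{5} + 2·v_{9}  ⟹  sig = (2;(1,2,2,3))
  {1,4,10}:  v_{1} + v_{4} + v_{10} = 2·v_{8}  ⟹  sig = (3;(2))
  {0,1,2,5}:  v_{0} + v_{1} + v_{2} + v_{5} = 0  ⟹  sig = (4;())
  {0,5,8,9}:  v_{0} + v_{5} + v_{8} + v_{9} = v_{4}  ⟹  sig = (4;(1))
  {0,1,5,9,10}:  v_{0} + v_{1} + v_{5} + v_{9} + v_{10} = v_{8}  ⟹  sig = (5;(1))
  {1,2,5,7,9}:  v_{1} + v_{2} + v_{5} + v_{7} + v_{9} = v_{3}  ⟹  sig = (5;(1))

Signatures (|P|; sorted positive RHS coefficients), sorted:
    (2;())
    (2;(1))
    (2;(1,1))
    (2;(1,1))
    (2;(1,1,1))
    (2;(1,1,1,1))
    (2;(1,1,1,1))
    (2;(1,1,1,2))
    (2;(1,1,1,2))
    (2;(1,1,1,2))
    (2;(1,1,3,3))
    (2;(1,2,2))
    (2;(1,2,2,3))
    (3;(2))
    (4;())
    (4;(1))
    (5;(1))
    (5;(1))


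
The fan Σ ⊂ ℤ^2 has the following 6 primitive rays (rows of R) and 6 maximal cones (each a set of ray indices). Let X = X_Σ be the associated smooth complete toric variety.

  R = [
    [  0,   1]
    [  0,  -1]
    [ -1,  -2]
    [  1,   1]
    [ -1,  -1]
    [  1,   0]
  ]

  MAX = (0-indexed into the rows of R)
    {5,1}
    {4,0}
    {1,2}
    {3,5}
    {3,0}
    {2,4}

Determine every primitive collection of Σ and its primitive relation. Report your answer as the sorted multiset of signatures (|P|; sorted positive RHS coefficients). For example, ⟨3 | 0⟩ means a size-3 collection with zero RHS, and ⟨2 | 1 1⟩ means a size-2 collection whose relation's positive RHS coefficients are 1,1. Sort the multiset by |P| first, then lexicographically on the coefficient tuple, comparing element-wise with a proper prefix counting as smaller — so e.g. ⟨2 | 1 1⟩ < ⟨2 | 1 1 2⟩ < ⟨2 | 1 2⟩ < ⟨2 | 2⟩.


Primitive collections (9):

  P = {0,1}:  v_{0} + v_{1} = 0 ; sig = ⟨2 | 0⟩
  P = {3,4}:  v_{3} + v_{4} = 0 ; sig = ⟨2 | 0⟩
  P = {0,2}:  v_{0} + v_{2} = v_{4} ; sig = ⟨2 | 1⟩
  P = {0,5}:  v_{0} + v_{5} = v_{3} ; sig = ⟨2 | 1⟩
  P = {1,3}:  v_{1} + v_{3} = v_{5} ; sig = ⟨2 | 1⟩
  P = {1,4}:  v_{1} + v_{4} = v_{2} ; sig = ⟨2 | 1⟩
  P = {2,3}:  v_{2} + v_{3} = v_{1} ; sig = ⟨2 | 1⟩
  P = {4,5}:  v_{4} + v_{5} = v_{1} ; sig = ⟨2 | 1⟩
  P = {2,5}:  v_{2} + v_{5} = 2·v_{1} ; sig = ⟨2 | 2⟩

Signatures (|P|; sorted positive RHS coefficients), sorted:
[⟨2 | 0⟩, ⟨2 | 0⟩, ⟨2 | 1⟩, ⟨2 | 1⟩, ⟨2 | 1⟩, ⟨2 | 1⟩, ⟨2 | 1⟩, ⟨2 | 1⟩, ⟨2 | 2⟩]


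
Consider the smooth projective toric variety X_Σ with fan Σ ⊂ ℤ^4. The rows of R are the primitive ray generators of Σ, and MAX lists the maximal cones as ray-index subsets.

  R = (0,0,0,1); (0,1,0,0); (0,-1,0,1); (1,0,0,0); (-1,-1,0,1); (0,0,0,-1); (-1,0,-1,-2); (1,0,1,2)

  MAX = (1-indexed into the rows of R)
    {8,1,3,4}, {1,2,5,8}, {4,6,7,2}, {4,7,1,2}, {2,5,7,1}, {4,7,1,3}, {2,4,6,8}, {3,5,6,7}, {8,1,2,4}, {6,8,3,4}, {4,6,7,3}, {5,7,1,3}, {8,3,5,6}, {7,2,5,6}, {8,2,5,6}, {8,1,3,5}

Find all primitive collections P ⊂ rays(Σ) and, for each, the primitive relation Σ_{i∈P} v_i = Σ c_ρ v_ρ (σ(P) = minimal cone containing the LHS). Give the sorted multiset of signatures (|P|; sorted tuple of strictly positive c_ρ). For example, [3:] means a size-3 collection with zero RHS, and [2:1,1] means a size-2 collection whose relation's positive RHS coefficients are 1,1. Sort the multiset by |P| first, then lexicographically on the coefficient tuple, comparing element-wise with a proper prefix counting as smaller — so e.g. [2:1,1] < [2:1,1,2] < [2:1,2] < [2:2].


Δ(Σ) — 8 vertices, 4 min non-faces:

  • {1,6}:  v_{1} + v_{6} = 0  ⟹  sig = [2:]
  • {7,8}:  v_{7} + v_{8} = 0  ⟹  sig = [2:]
  • {2,3}:  v_{2} + v_{3} = v_{1}  ⟹  sig = [2:1]
  • {4,5}:  v_{4} + v_{5} = v_{3}  ⟹  sig = [2:1]

Sorted signature multiset PRS(X):
    [2:]
    [2:]
    [2:1]
    [2:1]
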